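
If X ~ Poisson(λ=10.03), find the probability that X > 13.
0.137733

We have X ~ Poisson(λ=10.03).

P(X > 13) = 1 - P(X ≤ 13)
                = 1 - F(13)
                = 1 - 0.862267
                = 0.137733

So there's approximately a 13.8% chance that X exceeds 13.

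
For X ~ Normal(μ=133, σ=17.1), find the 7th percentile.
107.7640

We have X ~ Normal(μ=133, σ=17.1).

We want to find x such that P(X ≤ x) = 0.07.

This is the 7th percentile, which means 7% of values fall below this point.

Using the inverse CDF (quantile function):
x = F⁻¹(0.07) = 107.7640

Verification: P(X ≤ 107.7640) = 0.07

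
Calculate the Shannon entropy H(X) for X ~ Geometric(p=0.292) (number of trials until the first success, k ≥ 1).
2.0683 nats

We have X ~ Geometric(p=0.292) (number of trials until the first success, k ≥ 1).

The Shannon entropy measures the uncertainty or information content of the distribution.

For a Geometric distribution with p=0.292 (number of trials until the first success, k ≥ 1):
H(X) = 2.0683 nats

(In bits, this would be 2.9839 bits.)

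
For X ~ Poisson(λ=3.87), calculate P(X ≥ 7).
0.097573

We have X ~ Poisson(λ=3.87).

For discrete distributions, P(X ≥ 7) = 1 - P(X ≤ 6).

P(X ≤ 6) = 0.902427
P(X ≥ 7) = 1 - 0.902427 = 0.097573

So there's approximately a 9.8% chance that X is at least 7.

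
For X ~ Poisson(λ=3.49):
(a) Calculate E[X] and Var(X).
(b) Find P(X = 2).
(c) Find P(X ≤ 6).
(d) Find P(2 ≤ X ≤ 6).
(a) E[X] = 3.4900, Var(X) = 3.4900
(b) P(X = 2) = 0.185752
(c) P(X ≤ 6) = 0.935480
(d) P(2 ≤ X ≤ 6) = 0.798531

We have X ~ Poisson(λ=3.49).

(a) Moments:
E[X] = 3.4900
Var(X) = 3.4900
σ = √Var(X) = 1.8682

(b) Point probability using PMF:
P(X = 2) = 0.185752

(c) Cumulative probability using CDF:
P(X ≤ 6) = F(6) = 0.935480

(d) Range probability:
P(2 ≤ X ≤ 6) = P(X ≤ 6) - P(X ≤ 1)
                   = F(6) - F(1)
                   = 0.935480 - 0.136949
                   = 0.798531

This means approximately 79.9% of outcomes fall in the interval [2, 6].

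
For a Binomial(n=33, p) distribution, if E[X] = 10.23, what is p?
p = 0.31

For a Binomial(n, p) distribution:
E[X] = n × p

Given n = 33 and E[X] = 10.23:
10.23 = 33 × p
p = 10.23 / 33 = 0.31

Verification: Binomial(33, 0.31) has E[X] = 10.23 ✓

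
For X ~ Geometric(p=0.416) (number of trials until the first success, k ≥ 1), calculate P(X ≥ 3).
0.341056

We have X ~ Geometric(p=0.416) (number of trials until the first success, k ≥ 1).

For discrete distributions, P(X ≥ 3) = 1 - P(X ≤ 2).

P(X ≤ 2) = 0.658944
P(X ≥ 3) = 1 - 0.658944 = 0.341056

So there's approximately a 34.1% chance that X is at least 3.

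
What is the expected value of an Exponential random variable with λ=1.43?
0.6993

We have X ~ Exponential(λ=1.43).

For an Exponential distribution with λ=1.43:
E[X] = 0.6993

This is the expected (average) value of X.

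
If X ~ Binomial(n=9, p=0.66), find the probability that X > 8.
0.023763

We have X ~ Binomial(n=9, p=0.66).

P(X > 8) = 1 - P(X ≤ 8)
                = 1 - F(8)
                = 1 - 0.976237
                = 0.023763

So there's approximately a 2.4% chance that X exceeds 8.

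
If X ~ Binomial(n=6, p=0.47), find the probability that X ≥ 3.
0.598453

We have X ~ Binomial(n=6, p=0.47).

For discrete distributions, P(X ≥ 3) = 1 - P(X ≤ 2).

P(X ≤ 2) = 0.401547
P(X ≥ 3) = 1 - 0.401547 = 0.598453

So there's approximately a 59.8% chance that X is at least 3.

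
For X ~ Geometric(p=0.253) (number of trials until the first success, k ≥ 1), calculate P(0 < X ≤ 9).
0.927576

We have X ~ Geometric(p=0.253) (number of trials until the first success, k ≥ 1).

To find P(0 < X ≤ 9), we use:
P(0 < X ≤ 9) = P(X ≤ 9) - P(X ≤ 0)
                 = F(9) - F(0)
                 = 0.927576 - 0.000000
                 = 0.927576

So there's approximately a 92.8% chance that X falls in this range.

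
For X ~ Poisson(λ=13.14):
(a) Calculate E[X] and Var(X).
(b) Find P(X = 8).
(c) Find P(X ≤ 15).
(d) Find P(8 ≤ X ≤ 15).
(a) E[X] = 13.1400, Var(X) = 13.1400
(b) P(X = 8) = 0.043312
(c) P(X ≤ 15) = 0.751090
(d) P(8 ≤ X ≤ 15) = 0.700876

We have X ~ Poisson(λ=13.14).

(a) Moments:
E[X] = 13.1400
Var(X) = 13.1400
σ = √Var(X) = 3.6249

(b) Point probability using PMF:
P(X = 8) = 0.043312

(c) Cumulative probability using CDF:
P(X ≤ 15) = F(15) = 0.751090

(d) Range probability:
P(8 ≤ X ≤ 15) = P(X ≤ 15) - P(X ≤ 7)
                   = F(15) - F(7)
                   = 0.751090 - 0.050214
                   = 0.700876

This means approximately 70.1% of outcomes fall in the interval [8, 15].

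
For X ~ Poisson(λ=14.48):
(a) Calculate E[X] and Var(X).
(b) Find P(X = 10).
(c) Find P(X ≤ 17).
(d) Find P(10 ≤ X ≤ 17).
(a) E[X] = 14.4800, Var(X) = 14.4800
(b) P(X = 10) = 0.057456
(c) P(X ≤ 17) = 0.791284
(d) P(10 ≤ X ≤ 17) = 0.702734

We have X ~ Poisson(λ=14.48).

(a) Moments:
E[X] = 14.4800
Var(X) = 14.4800
σ = √Var(X) = 3.8053

(b) Point probability using PMF:
P(X = 10) = 0.057456

(c) Cumulative probability using CDF:
P(X ≤ 17) = F(17) = 0.791284

(d) Range probability:
P(10 ≤ X ≤ 17) = P(X ≤ 17) - P(X ≤ 9)
                   = F(17) - F(9)
                   = 0.791284 - 0.088550
                   = 0.702734

This means approximately 70.3% of outcomes fall in the interval [10, 17].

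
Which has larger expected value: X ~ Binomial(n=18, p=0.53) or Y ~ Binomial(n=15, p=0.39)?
X has larger mean (9.5400 > 5.8500)

Compute the expected value for each distribution:

X ~ Binomial(n=18, p=0.53):
E[X] = 9.5400

Y ~ Binomial(n=15, p=0.39):
E[Y] = 5.8500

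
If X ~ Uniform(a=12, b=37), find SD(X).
7.2169

We have X ~ Uniform(a=12, b=37).

For a Uniform distribution with a=12, b=37:
σ = √Var(X) = 7.2169

The standard deviation is the square root of the variance.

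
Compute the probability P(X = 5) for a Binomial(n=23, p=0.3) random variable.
0.133151

We have X ~ Binomial(n=23, p=0.3).

For a Binomial distribution, the PMF gives us the probability of each outcome.

Using the PMF formula:
P(X = 5) = 0.133151

Rounded to 4 decimal places: 0.1332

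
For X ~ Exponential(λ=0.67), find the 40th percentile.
0.7624

We have X ~ Exponential(λ=0.67).

We want to find x such that P(X ≤ x) = 0.4.

This is the 40th percentile, which means 40% of values fall below this point.

Using the inverse CDF (quantile function):
x = F⁻¹(0.4) = 0.7624

Verification: P(X ≤ 0.7624) = 0.4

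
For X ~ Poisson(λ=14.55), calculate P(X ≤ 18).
0.849778

We have X ~ Poisson(λ=14.55).

The CDF gives us P(X ≤ k).

Using the CDF:
P(X ≤ 18) = 0.849778

This means there's approximately a 85.0% chance that X is at most 18.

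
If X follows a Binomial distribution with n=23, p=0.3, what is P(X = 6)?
0.171194

We have X ~ Binomial(n=23, p=0.3).

For a Binomial distribution, the PMF gives us the probability of each outcome.

Using the PMF formula:
P(X = 6) = 0.171194

Rounded to 4 decimal places: 0.1712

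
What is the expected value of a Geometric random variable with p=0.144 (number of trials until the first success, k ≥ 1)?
6.9444

We have X ~ Geometric(p=0.144) (number of trials until the first success, k ≥ 1).

For a Geometric distribution with p=0.144 (number of trials until the first success, k ≥ 1):
E[X] = 6.9444

This is the expected (average) value of X.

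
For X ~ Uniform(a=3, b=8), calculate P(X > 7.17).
0.166000

We have X ~ Uniform(a=3, b=8).

P(X > 7.17) = 1 - P(X ≤ 7.17)
                = 1 - F(7.17)
                = 1 - 0.834000
                = 0.166000

So there's approximately a 16.6% chance that X exceeds 7.17.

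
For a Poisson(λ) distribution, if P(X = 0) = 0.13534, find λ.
λ = 2.0000

For a Poisson(λ) distribution, the PMF at 0 is:
P(X = 0) = λ^0 e^(-λ) / 0! = e^(-λ)

Given P(X = 0) = 0.13534:
e^(-λ) = 0.13534
-λ = ln(0.13534)
λ = -ln(0.13534) = 2.0000

Verification: e^(-2.0000) = 0.13534 ✓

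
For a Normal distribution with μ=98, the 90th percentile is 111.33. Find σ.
σ = 10.4015

For X ~ Normal(μ, σ), the p-th percentile satisfies x = μ + z_p × σ,
where z_p = Φ⁻¹(p) is the standard normal quantile.

Step 1: z_{0.9} = Φ⁻¹(0.9) = 1.2816

Step 2: Solve for σ:
111.33 = 98 + 1.2816 × σ
σ = (111.33 - 98) / 1.2816
σ = 13.33 / 1.2816
σ = 10.4015

Verification: μ + z × σ = 98 + 1.2816 × 10.4015 = 111.33 ✓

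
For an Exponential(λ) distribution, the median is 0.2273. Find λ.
λ = 3.0495

For X ~ Exponential(λ), the CDF is F(x) = 1 - e^(-λx).
The median m satisfies F(m) = 0.5:
1 - e^(-λm) = 0.5
e^(-λm) = 0.5
λm = ln(2)
m = ln(2) / λ

Given m = 0.2273:
λ = ln(2) / 0.2273 = 0.693147 / 0.2273 = 3.0495

Verification: ln(2) / 3.0495 = 0.2273 ✓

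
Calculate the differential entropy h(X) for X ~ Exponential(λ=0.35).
2.0498 nats

We have X ~ Exponential(λ=0.35).

The differential entropy measures the uncertainty or information content of the distribution.

For an Exponential distribution with λ=0.35:
h(X) = 2.0498 nats

(In bits, this would be 2.9573 bits.)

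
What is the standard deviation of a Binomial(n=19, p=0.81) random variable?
1.7100

We have X ~ Binomial(n=19, p=0.81).

For a Binomial distribution with n=19, p=0.81:
σ = √Var(X) = 1.7100

The standard deviation is the square root of the variance.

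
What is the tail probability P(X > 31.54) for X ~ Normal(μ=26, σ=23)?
0.404828

We have X ~ Normal(μ=26, σ=23).

P(X > 31.54) = 1 - P(X ≤ 31.54)
                = 1 - F(31.54)
                = 1 - 0.595172
                = 0.404828

So there's approximately a 40.5% chance that X exceeds 31.54.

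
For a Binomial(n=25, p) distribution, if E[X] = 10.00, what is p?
p = 0.4

For a Binomial(n, p) distribution:
E[X] = n × p

Given n = 25 and E[X] = 10.00:
10.00 = 25 × p
p = 10.00 / 25 = 0.4

Verification: Binomial(25, 0.4) has E[X] = 10.00 ✓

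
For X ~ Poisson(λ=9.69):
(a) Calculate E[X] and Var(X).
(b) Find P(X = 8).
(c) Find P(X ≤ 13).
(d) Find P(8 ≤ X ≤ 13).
(a) E[X] = 9.6900, Var(X) = 9.6900
(b) P(X = 8) = 0.119332
(c) P(X ≤ 13) = 0.886002
(d) P(8 ≤ X ≤ 13) = 0.636551

We have X ~ Poisson(λ=9.69).

(a) Moments:
E[X] = 9.6900
Var(X) = 9.6900
σ = √Var(X) = 3.1129

(b) Point probability using PMF:
P(X = 8) = 0.119332

(c) Cumulative probability using CDF:
P(X ≤ 13) = F(13) = 0.886002

(d) Range probability:
P(8 ≤ X ≤ 13) = P(X ≤ 13) - P(X ≤ 7)
                   = F(13) - F(7)
                   = 0.886002 - 0.249451
                   = 0.636551

This means approximately 63.7% of outcomes fall in the interval [8, 13].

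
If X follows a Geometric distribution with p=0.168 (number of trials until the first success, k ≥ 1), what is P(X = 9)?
0.038574

We have X ~ Geometric(p=0.168) (number of trials until the first success, k ≥ 1).

For a Geometric distribution, the PMF gives us the probability of each outcome.

Using the PMF formula:
P(X = 9) = 0.038574

Rounded to 4 decimal places: 0.0386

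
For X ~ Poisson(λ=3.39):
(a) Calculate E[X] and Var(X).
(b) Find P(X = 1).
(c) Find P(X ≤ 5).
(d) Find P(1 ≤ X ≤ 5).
(a) E[X] = 3.3900, Var(X) = 3.3900
(b) P(X = 1) = 0.114272
(c) P(X ≤ 5) = 0.871803
(d) P(1 ≤ X ≤ 5) = 0.838094

We have X ~ Poisson(λ=3.39).

(a) Moments:
E[X] = 3.3900
Var(X) = 3.3900
σ = √Var(X) = 1.8412

(b) Point probability using PMF:
P(X = 1) = 0.114272

(c) Cumulative probability using CDF:
P(X ≤ 5) = F(5) = 0.871803

(d) Range probability:
P(1 ≤ X ≤ 5) = P(X ≤ 5) - P(X ≤ 0)
                   = F(5) - F(0)
                   = 0.871803 - 0.033709
                   = 0.838094

This means approximately 83.8% of outcomes fall in the interval [1, 5].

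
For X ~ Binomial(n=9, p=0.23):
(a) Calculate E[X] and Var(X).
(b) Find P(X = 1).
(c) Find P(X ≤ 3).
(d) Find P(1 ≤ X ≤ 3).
(a) E[X] = 2.0700, Var(X) = 1.5939
(b) P(X = 1) = 0.255797
(c) P(X ≤ 3) = 0.869591
(d) P(1 ≤ X ≤ 3) = 0.774439

We have X ~ Binomial(n=9, p=0.23).

(a) Moments:
E[X] = 2.0700
Var(X) = 1.5939
σ = √Var(X) = 1.2625

(b) Point probability using PMF:
P(X = 1) = 0.255797

(c) Cumulative probability using CDF:
P(X ≤ 3) = F(3) = 0.869591

(d) Range probability:
P(1 ≤ X ≤ 3) = P(X ≤ 3) - P(X ≤ 0)
                   = F(3) - F(0)
                   = 0.869591 - 0.095152
                   = 0.774439

This means approximately 77.4% of outcomes fall in the interval [1, 3].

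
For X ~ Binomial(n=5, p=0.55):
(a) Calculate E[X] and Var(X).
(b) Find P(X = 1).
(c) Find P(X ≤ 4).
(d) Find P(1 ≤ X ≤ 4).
(a) E[X] = 2.7500, Var(X) = 1.2375
(b) P(X = 1) = 0.112767
(c) P(X ≤ 4) = 0.949672
(d) P(1 ≤ X ≤ 4) = 0.931219

We have X ~ Binomial(n=5, p=0.55).

(a) Moments:
E[X] = 2.7500
Var(X) = 1.2375
σ = √Var(X) = 1.1124

(b) Point probability using PMF:
P(X = 1) = 0.112767

(c) Cumulative probability using CDF:
P(X ≤ 4) = F(4) = 0.949672

(d) Range probability:
P(1 ≤ X ≤ 4) = P(X ≤ 4) - P(X ≤ 0)
                   = F(4) - F(0)
                   = 0.949672 - 0.018453
                   = 0.931219

This means approximately 93.1% of outcomes fall in the interval [1, 4].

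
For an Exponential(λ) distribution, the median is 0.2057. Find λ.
λ = 3.3697

For X ~ Exponential(λ), the CDF is F(x) = 1 - e^(-λx).
The median m satisfies F(m) = 0.5:
1 - e^(-λm) = 0.5
e^(-λm) = 0.5
λm = ln(2)
m = ln(2) / λ

Given m = 0.2057:
λ = ln(2) / 0.2057 = 0.693147 / 0.2057 = 3.3697

Verification: ln(2) / 3.3697 = 0.2057 ✓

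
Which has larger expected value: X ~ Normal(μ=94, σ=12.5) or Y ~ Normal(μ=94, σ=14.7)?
They have equal mean (94.0000)

Compute the expected value for each distribution:

X ~ Normal(μ=94, σ=12.5):
E[X] = 94.0000

Y ~ Normal(μ=94, σ=14.7):
E[Y] = 94.0000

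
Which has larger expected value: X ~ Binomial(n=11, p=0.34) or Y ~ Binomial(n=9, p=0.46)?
Y has larger mean (4.1400 > 3.7400)

Compute the expected value for each distribution:

X ~ Binomial(n=11, p=0.34):
E[X] = 3.7400

Y ~ Binomial(n=9, p=0.46):
E[Y] = 4.1400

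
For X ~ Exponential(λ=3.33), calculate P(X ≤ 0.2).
0.486240

We have X ~ Exponential(λ=3.33).

The CDF gives us P(X ≤ k).

Using the CDF:
P(X ≤ 0.2) = 0.486240

This means there's approximately a 48.6% chance that X is at most 0.2.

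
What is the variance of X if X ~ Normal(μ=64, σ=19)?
361.0000

We have X ~ Normal(μ=64, σ=19).

For a Normal distribution with μ=64, σ=19:
Var(X) = 361.0000

The variance measures the spread of the distribution around the mean.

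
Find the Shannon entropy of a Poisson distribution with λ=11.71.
2.6417 nats

We have X ~ Poisson(λ=11.71).

The Shannon entropy measures the uncertainty or information content of the distribution.

For a Poisson distribution with λ=11.71:
H(X) = 2.6417 nats

(In bits, this would be 3.8112 bits.)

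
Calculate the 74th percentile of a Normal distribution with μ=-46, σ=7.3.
-41.3036

We have X ~ Normal(μ=-46, σ=7.3).

We want to find x such that P(X ≤ x) = 0.74.

This is the 74th percentile, which means 74% of values fall below this point.

Using the inverse CDF (quantile function):
x = F⁻¹(0.74) = -41.3036

Verification: P(X ≤ -41.3036) = 0.74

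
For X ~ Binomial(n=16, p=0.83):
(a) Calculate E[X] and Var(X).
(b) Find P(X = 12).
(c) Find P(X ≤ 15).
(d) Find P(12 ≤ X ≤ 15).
(a) E[X] = 13.2800, Var(X) = 2.2576
(b) P(X = 12) = 0.162482
(c) P(X ≤ 15) = 0.949272
(d) P(12 ≤ X ≤ 15) = 0.828185

We have X ~ Binomial(n=16, p=0.83).

(a) Moments:
E[X] = 13.2800
Var(X) = 2.2576
σ = √Var(X) = 1.5025

(b) Point probability using PMF:
P(X = 12) = 0.162482

(c) Cumulative probability using CDF:
P(X ≤ 15) = F(15) = 0.949272

(d) Range probability:
P(12 ≤ X ≤ 15) = P(X ≤ 15) - P(X ≤ 11)
                   = F(15) - F(11)
                   = 0.949272 - 0.121087
                   = 0.828185

This means approximately 82.8% of outcomes fall in the interval [12, 15].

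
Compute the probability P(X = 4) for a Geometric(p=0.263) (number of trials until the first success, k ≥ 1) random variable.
0.105283

We have X ~ Geometric(p=0.263) (number of trials until the first success, k ≥ 1).

For a Geometric distribution, the PMF gives us the probability of each outcome.

Using the PMF formula:
P(X = 4) = 0.105283

Rounded to 4 decimal places: 0.1053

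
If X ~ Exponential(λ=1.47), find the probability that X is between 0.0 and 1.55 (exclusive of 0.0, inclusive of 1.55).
0.897562

We have X ~ Exponential(λ=1.47).

To find P(0.0 < X ≤ 1.55), we use:
P(0.0 < X ≤ 1.55) = P(X ≤ 1.55) - P(X ≤ 0.0)
                 = F(1.55) - F(0.0)
                 = 0.897562 - 0.000000
                 = 0.897562

So there's approximately a 89.8% chance that X falls in this range.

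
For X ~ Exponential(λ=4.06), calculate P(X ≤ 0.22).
0.590656

We have X ~ Exponential(λ=4.06).

The CDF gives us P(X ≤ k).

Using the CDF:
P(X ≤ 0.22) = 0.590656

This means there's approximately a 59.1% chance that X is at most 0.22.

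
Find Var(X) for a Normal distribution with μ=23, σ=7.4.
54.7600

We have X ~ Normal(μ=23, σ=7.4).

For a Normal distribution with μ=23, σ=7.4:
Var(X) = 54.7600

The variance measures the spread of the distribution around the mean.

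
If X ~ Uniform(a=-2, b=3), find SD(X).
1.4434

We have X ~ Uniform(a=-2, b=3).

For a Uniform distribution with a=-2, b=3:
σ = √Var(X) = 1.4434

The standard deviation is the square root of the variance.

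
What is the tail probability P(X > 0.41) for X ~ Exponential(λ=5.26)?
0.115718

We have X ~ Exponential(λ=5.26).

P(X > 0.41) = 1 - P(X ≤ 0.41)
                = 1 - F(0.41)
                = 1 - 0.884282
                = 0.115718

So there's approximately a 11.6% chance that X exceeds 0.41.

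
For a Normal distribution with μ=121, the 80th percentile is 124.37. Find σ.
σ = 4.0042

For X ~ Normal(μ, σ), the p-th percentile satisfies x = μ + z_p × σ,
where z_p = Φ⁻¹(p) is the standard normal quantile.

Step 1: z_{0.8} = Φ⁻¹(0.8) = 0.8416

Step 2: Solve for σ:
124.37 = 121 + 0.8416 × σ
σ = (124.37 - 121) / 0.8416
σ = 3.37 / 0.8416
σ = 4.0042

Verification: μ + z × σ = 121 + 0.8416 × 4.0042 = 124.37 ✓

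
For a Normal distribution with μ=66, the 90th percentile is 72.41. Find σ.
σ = 5.0017

For X ~ Normal(μ, σ), the p-th percentile satisfies x = μ + z_p × σ,
where z_p = Φ⁻¹(p) is the standard normal quantile.

Step 1: z_{0.9} = Φ⁻¹(0.9) = 1.2816

Step 2: Solve for σ:
72.41 = 66 + 1.2816 × σ
σ = (72.41 - 66) / 1.2816
σ = 6.41 / 1.2816
σ = 5.0017

Verification: μ + z × σ = 66 + 1.2816 × 5.0017 = 72.41 ✓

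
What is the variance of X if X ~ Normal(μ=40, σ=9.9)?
98.0100

We have X ~ Normal(μ=40, σ=9.9).

For a Normal distribution with μ=40, σ=9.9:
Var(X) = 98.0100

The variance measures the spread of the distribution around the mean.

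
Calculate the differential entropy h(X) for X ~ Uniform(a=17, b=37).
2.9957 nats

We have X ~ Uniform(a=17, b=37).

The differential entropy measures the uncertainty or information content of the distribution.

For a Uniform distribution with a=17, b=37:
h(X) = 2.9957 nats

(In bits, this would be 4.3219 bits.)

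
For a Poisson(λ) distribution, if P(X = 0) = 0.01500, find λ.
λ = 4.1997

For a Poisson(λ) distribution, the PMF at 0 is:
P(X = 0) = λ^0 e^(-λ) / 0! = e^(-λ)

Given P(X = 0) = 0.01500:
e^(-λ) = 0.01500
-λ = ln(0.01500)
λ = -ln(0.01500) = 4.1997

Verification: e^(-4.1997) = 0.01500 ✓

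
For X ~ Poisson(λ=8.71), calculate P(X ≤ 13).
0.939826

We have X ~ Poisson(λ=8.71).

The CDF gives us P(X ≤ k).

Using the CDF:
P(X ≤ 13) = 0.939826

This means there's approximately a 94.0% chance that X is at most 13.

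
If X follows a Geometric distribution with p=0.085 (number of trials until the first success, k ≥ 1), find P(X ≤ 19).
0.815073

We have X ~ Geometric(p=0.085) (number of trials until the first success, k ≥ 1).

The CDF gives us P(X ≤ k).

Using the CDF:
P(X ≤ 19) = 0.815073

This means there's approximately a 81.5% chance that X is at most 19.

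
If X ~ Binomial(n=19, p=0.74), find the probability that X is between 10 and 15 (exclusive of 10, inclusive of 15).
0.731399

We have X ~ Binomial(n=19, p=0.74).

To find P(10 < X ≤ 15), we use:
P(10 < X ≤ 15) = P(X ≤ 15) - P(X ≤ 10)
                 = F(15) - F(10)
                 = 0.767981 - 0.036583
                 = 0.731399

So there's approximately a 73.1% chance that X falls in this range.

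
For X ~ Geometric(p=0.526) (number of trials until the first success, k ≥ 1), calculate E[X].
1.9011

We have X ~ Geometric(p=0.526) (number of trials until the first success, k ≥ 1).

For a Geometric distribution with p=0.526 (number of trials until the first success, k ≥ 1):
E[X] = 1.9011

This is the expected (average) value of X.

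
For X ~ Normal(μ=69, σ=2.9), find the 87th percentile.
72.2665

We have X ~ Normal(μ=69, σ=2.9).

We want to find x such that P(X ≤ x) = 0.87.

This is the 87th percentile, which means 87% of values fall below this point.

Using the inverse CDF (quantile function):
x = F⁻¹(0.87) = 72.2665

Verification: P(X ≤ 72.2665) = 0.87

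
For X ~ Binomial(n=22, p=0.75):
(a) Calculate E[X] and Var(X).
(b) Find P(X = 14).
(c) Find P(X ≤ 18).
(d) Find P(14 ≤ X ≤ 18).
(a) E[X] = 16.5000, Var(X) = 4.1250
(b) P(X = 14) = 0.086939
(c) P(X ≤ 18) = 0.837608
(d) P(14 ≤ X ≤ 18) = 0.763019

We have X ~ Binomial(n=22, p=0.75).

(a) Moments:
E[X] = 16.5000
Var(X) = 4.1250
σ = √Var(X) = 2.0310

(b) Point probability using PMF:
P(X = 14) = 0.086939

(c) Cumulative probability using CDF:
P(X ≤ 18) = F(18) = 0.837608

(d) Range probability:
P(14 ≤ X ≤ 18) = P(X ≤ 18) - P(X ≤ 13)
                   = F(18) - F(13)
                   = 0.837608 - 0.074588
                   = 0.763019

This means approximately 76.3% of outcomes fall in the interval [14, 18].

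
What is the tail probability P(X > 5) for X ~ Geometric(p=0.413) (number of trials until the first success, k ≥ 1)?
0.069693

We have X ~ Geometric(p=0.413) (number of trials until the first success, k ≥ 1).

P(X > 5) = 1 - P(X ≤ 5)
                = 1 - F(5)
                = 1 - 0.930307
                = 0.069693

So there's approximately a 7.0% chance that X exceeds 5.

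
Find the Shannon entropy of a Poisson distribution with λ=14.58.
2.7528 nats

We have X ~ Poisson(λ=14.58).

The Shannon entropy measures the uncertainty or information content of the distribution.

For a Poisson distribution with λ=14.58:
H(X) = 2.7528 nats

(In bits, this would be 3.9715 bits.)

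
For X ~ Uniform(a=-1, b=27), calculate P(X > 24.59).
0.086071

We have X ~ Uniform(a=-1, b=27).

P(X > 24.59) = 1 - P(X ≤ 24.59)
                = 1 - F(24.59)
                = 1 - 0.913929
                = 0.086071

So there's approximately a 8.6% chance that X exceeds 24.59.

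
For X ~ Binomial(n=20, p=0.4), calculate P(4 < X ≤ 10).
0.821527

We have X ~ Binomial(n=20, p=0.4).

To find P(4 < X ≤ 10), we use:
P(4 < X ≤ 10) = P(X ≤ 10) - P(X ≤ 4)
                 = F(10) - F(4)
                 = 0.872479 - 0.050952
                 = 0.821527

So there's approximately a 82.2% chance that X falls in this range.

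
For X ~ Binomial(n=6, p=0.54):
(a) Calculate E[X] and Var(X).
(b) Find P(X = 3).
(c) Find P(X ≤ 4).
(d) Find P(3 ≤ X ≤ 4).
(a) E[X] = 3.2400, Var(X) = 1.4904
(b) P(X = 3) = 0.306538
(c) P(X ≤ 4) = 0.848476
(d) P(3 ≤ X ≤ 4) = 0.576425

We have X ~ Binomial(n=6, p=0.54).

(a) Moments:
E[X] = 3.2400
Var(X) = 1.4904
σ = √Var(X) = 1.2208

(b) Point probability using PMF:
P(X = 3) = 0.306538

(c) Cumulative probability using CDF:
P(X ≤ 4) = F(4) = 0.848476

(d) Range probability:
P(3 ≤ X ≤ 4) = P(X ≤ 4) - P(X ≤ 2)
                   = F(4) - F(2)
                   = 0.848476 - 0.272050
                   = 0.576425

This means approximately 57.6% of outcomes fall in the interval [3, 4].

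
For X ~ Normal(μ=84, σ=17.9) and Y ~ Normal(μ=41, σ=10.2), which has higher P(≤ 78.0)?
Y has higher probability (P(Y ≤ 78.0) = 0.9999 > P(X ≤ 78.0) = 0.3687)

Compute P(≤ 78.0) for each distribution:

X ~ Normal(μ=84, σ=17.9):
P(X ≤ 78.0) = 0.3687

Y ~ Normal(μ=41, σ=10.2):
P(Y ≤ 78.0) = 0.9999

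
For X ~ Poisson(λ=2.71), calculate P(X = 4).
0.149530

We have X ~ Poisson(λ=2.71).

For a Poisson distribution, the PMF gives us the probability of each outcome.

Using the PMF formula:
P(X = 4) = 0.149530

Rounded to 4 decimal places: 0.1495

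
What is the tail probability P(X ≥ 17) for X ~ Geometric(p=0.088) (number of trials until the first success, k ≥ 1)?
0.229043

We have X ~ Geometric(p=0.088) (number of trials until the first success, k ≥ 1).

For discrete distributions, P(X ≥ 17) = 1 - P(X ≤ 16).

P(X ≤ 16) = 0.770957
P(X ≥ 17) = 1 - 0.770957 = 0.229043

So there's approximately a 22.9% chance that X is at least 17.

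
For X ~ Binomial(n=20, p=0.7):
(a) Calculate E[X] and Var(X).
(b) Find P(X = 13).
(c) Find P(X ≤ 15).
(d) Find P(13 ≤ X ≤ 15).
(a) E[X] = 14.0000, Var(X) = 4.2000
(b) P(X = 13) = 0.164262
(c) P(X ≤ 15) = 0.762492
(d) P(13 ≤ X ≤ 15) = 0.534764

We have X ~ Binomial(n=20, p=0.7).

(a) Moments:
E[X] = 14.0000
Var(X) = 4.2000
σ = √Var(X) = 2.0494

(b) Point probability using PMF:
P(X = 13) = 0.164262

(c) Cumulative probability using CDF:
P(X ≤ 15) = F(15) = 0.762492

(d) Range probability:
P(13 ≤ X ≤ 15) = P(X ≤ 15) - P(X ≤ 12)
                   = F(15) - F(12)
                   = 0.762492 - 0.227728
                   = 0.534764

This means approximately 53.5% of outcomes fall in the interval [13, 15].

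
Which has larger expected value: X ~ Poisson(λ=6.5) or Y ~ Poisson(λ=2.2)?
X has larger mean (6.5000 > 2.2000)

Compute the expected value for each distribution:

X ~ Poisson(λ=6.5):
E[X] = 6.5000

Y ~ Poisson(λ=2.2):
E[Y] = 2.2000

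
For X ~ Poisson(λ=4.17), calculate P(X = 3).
0.186745

We have X ~ Poisson(λ=4.17).

For a Poisson distribution, the PMF gives us the probability of each outcome.

Using the PMF formula:
P(X = 3) = 0.186745

Rounded to 4 decimal places: 0.1867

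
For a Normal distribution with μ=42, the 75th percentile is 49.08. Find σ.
σ = 10.4968

For X ~ Normal(μ, σ), the p-th percentile satisfies x = μ + z_p × σ,
where z_p = Φ⁻¹(p) is the standard normal quantile.

Step 1: z_{0.75} = Φ⁻¹(0.75) = 0.6745

Step 2: Solve for σ:
49.08 = 42 + 0.6745 × σ
σ = (49.08 - 42) / 0.6745
σ = 7.08 / 0.6745
σ = 10.4968

Verification: μ + z × σ = 42 + 0.6745 × 10.4968 = 49.08 ✓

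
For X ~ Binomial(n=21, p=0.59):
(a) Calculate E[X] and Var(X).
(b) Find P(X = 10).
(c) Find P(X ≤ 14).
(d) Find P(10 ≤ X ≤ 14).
(a) E[X] = 12.3900, Var(X) = 5.0799
(b) P(X = 10) = 0.099213
(c) P(X ≤ 14) = 0.824790
(d) P(10 ≤ X ≤ 14) = 0.724011

We have X ~ Binomial(n=21, p=0.59).

(a) Moments:
E[X] = 12.3900
Var(X) = 5.0799
σ = √Var(X) = 2.2539

(b) Point probability using PMF:
P(X = 10) = 0.099213

(c) Cumulative probability using CDF:
P(X ≤ 14) = F(14) = 0.824790

(d) Range probability:
P(10 ≤ X ≤ 14) = P(X ≤ 14) - P(X ≤ 9)
                   = F(14) - F(9)
                   = 0.824790 - 0.100780
                   = 0.724011

This means approximately 72.4% of outcomes fall in the interval [10, 14].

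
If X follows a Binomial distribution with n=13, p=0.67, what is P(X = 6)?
0.066155

We have X ~ Binomial(n=13, p=0.67).

For a Binomial distribution, the PMF gives us the probability of each outcome.

Using the PMF formula:
P(X = 6) = 0.066155

Rounded to 4 decimal places: 0.0662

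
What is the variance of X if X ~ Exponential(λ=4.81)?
0.0432

We have X ~ Exponential(λ=4.81).

For an Exponential distribution with λ=4.81:
Var(X) = 0.0432

The variance measures the spread of the distribution around the mean.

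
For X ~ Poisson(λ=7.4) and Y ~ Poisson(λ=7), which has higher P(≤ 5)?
Y has higher probability (P(Y ≤ 5) = 0.3007 > P(X ≤ 5) = 0.2526)

Compute P(≤ 5) for each distribution:

X ~ Poisson(λ=7.4):
P(X ≤ 5) = 0.2526

Y ~ Poisson(λ=7):
P(Y ≤ 5) = 0.3007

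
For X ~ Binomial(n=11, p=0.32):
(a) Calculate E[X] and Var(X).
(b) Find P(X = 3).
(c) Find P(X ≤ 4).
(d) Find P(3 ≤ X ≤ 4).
(a) E[X] = 3.5200, Var(X) = 2.3936
(b) P(X = 3) = 0.247175
(c) P(X ≤ 4) = 0.743678
(d) P(3 ≤ X ≤ 4) = 0.479811

We have X ~ Binomial(n=11, p=0.32).

(a) Moments:
E[X] = 3.5200
Var(X) = 2.3936
σ = √Var(X) = 1.5471

(b) Point probability using PMF:
P(X = 3) = 0.247175

(c) Cumulative probability using CDF:
P(X ≤ 4) = F(4) = 0.743678

(d) Range probability:
P(3 ≤ X ≤ 4) = P(X ≤ 4) - P(X ≤ 2)
                   = F(4) - F(2)
                   = 0.743678 - 0.263867
                   = 0.479811

This means approximately 48.0% of outcomes fall in the interval [3, 4].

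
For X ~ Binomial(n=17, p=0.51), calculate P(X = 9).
0.188575

We have X ~ Binomial(n=17, p=0.51).

For a Binomial distribution, the PMF gives us the probability of each outcome.

Using the PMF formula:
P(X = 9) = 0.188575

Rounded to 4 decimal places: 0.1886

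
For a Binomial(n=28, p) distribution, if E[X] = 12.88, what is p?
p = 0.46

For a Binomial(n, p) distribution:
E[X] = n × p

Given n = 28 and E[X] = 12.88:
12.88 = 28 × p
p = 12.88 / 28 = 0.46

Verification: Binomial(28, 0.46) has E[X] = 12.88 ✓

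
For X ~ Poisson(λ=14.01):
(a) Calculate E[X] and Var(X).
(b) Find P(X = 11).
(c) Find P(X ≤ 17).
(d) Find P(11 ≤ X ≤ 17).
(a) E[X] = 14.0100, Var(X) = 14.0100
(b) P(X = 11) = 0.084178
(c) P(X ≤ 17) = 0.826487
(d) P(11 ≤ X ≤ 17) = 0.651468

We have X ~ Poisson(λ=14.01).

(a) Moments:
E[X] = 14.0100
Var(X) = 14.0100
σ = √Var(X) = 3.7430

(b) Point probability using PMF:
P(X = 11) = 0.084178

(c) Cumulative probability using CDF:
P(X ≤ 17) = F(17) = 0.826487

(d) Range probability:
P(11 ≤ X ≤ 17) = P(X ≤ 17) - P(X ≤ 10)
                   = F(17) - F(10)
                   = 0.826487 - 0.175019
                   = 0.651468

This means approximately 65.1% of outcomes fall in the interval [11, 17].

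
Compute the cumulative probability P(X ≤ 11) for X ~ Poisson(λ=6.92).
0.950182

We have X ~ Poisson(λ=6.92).

The CDF gives us P(X ≤ k).

Using the CDF:
P(X ≤ 11) = 0.950182

This means there's approximately a 95.0% chance that X is at most 11.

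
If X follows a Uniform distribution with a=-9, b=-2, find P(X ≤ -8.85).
0.021429

We have X ~ Uniform(a=-9, b=-2).

The CDF gives us P(X ≤ k).

Using the CDF:
P(X ≤ -8.85) = 0.021429

This means there's approximately a 2.1% chance that X is at most -8.85.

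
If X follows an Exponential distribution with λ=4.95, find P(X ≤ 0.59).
0.946093

We have X ~ Exponential(λ=4.95).

The CDF gives us P(X ≤ k).

Using the CDF:
P(X ≤ 0.59) = 0.946093

This means there's approximately a 94.6% chance that X is at most 0.59.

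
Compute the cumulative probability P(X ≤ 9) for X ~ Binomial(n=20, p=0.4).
0.755337

We have X ~ Binomial(n=20, p=0.4).

The CDF gives us P(X ≤ k).

Using the CDF:
P(X ≤ 9) = 0.755337

This means there's approximately a 75.5% chance that X is at most 9.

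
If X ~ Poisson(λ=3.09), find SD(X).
1.7578

We have X ~ Poisson(λ=3.09).

For a Poisson distribution with λ=3.09:
σ = √Var(X) = 1.7578

The standard deviation is the square root of the variance.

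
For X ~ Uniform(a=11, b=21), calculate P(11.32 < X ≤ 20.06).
0.874000

We have X ~ Uniform(a=11, b=21).

To find P(11.32 < X ≤ 20.06), we use:
P(11.32 < X ≤ 20.06) = P(X ≤ 20.06) - P(X ≤ 11.32)
                 = F(20.06) - F(11.32)
                 = 0.906000 - 0.032000
                 = 0.874000

So there's approximately a 87.4% chance that X falls in this range.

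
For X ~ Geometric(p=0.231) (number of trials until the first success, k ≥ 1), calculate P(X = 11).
0.016706

We have X ~ Geometric(p=0.231) (number of trials until the first success, k ≥ 1).

For a Geometric distribution, the PMF gives us the probability of each outcome.

Using the PMF formula:
P(X = 11) = 0.016706

Rounded to 4 decimal places: 0.0167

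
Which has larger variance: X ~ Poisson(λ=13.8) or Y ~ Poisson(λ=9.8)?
X has larger variance (13.8000 > 9.8000)

Compute the variance for each distribution:

X ~ Poisson(λ=13.8):
Var(X) = 13.8000

Y ~ Poisson(λ=9.8):
Var(Y) = 9.8000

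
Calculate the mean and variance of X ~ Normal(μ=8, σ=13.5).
E[X] = 8.0000, Var(X) = 182.2500

We have X ~ Normal(μ=8, σ=13.5).

For a Normal distribution with μ=8, σ=13.5:

Expected value:
E[X] = 8.0000

Variance:
Var(X) = 182.2500

Standard deviation:
σ = √Var(X) = 13.5000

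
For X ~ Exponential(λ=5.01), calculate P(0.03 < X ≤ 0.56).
0.799979

We have X ~ Exponential(λ=5.01).

To find P(0.03 < X ≤ 0.56), we use:
P(0.03 < X ≤ 0.56) = P(X ≤ 0.56) - P(X ≤ 0.03)
                 = F(0.56) - F(0.03)
                 = 0.939530 - 0.139550
                 = 0.799979

So there's approximately a 80.0% chance that X falls in this range.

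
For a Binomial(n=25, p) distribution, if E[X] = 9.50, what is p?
p = 0.38

For a Binomial(n, p) distribution:
E[X] = n × p

Given n = 25 and E[X] = 9.50:
9.50 = 25 × p
p = 9.50 / 25 = 0.38

Verification: Binomial(25, 0.38) has E[X] = 9.50 ✓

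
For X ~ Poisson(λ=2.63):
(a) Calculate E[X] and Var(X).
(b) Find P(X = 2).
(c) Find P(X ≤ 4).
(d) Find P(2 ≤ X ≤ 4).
(a) E[X] = 2.6300, Var(X) = 2.6300
(b) P(X = 2) = 0.249280
(c) P(X ≤ 4) = 0.873147
(d) P(2 ≤ X ≤ 4) = 0.611502

We have X ~ Poisson(λ=2.63).

(a) Moments:
E[X] = 2.6300
Var(X) = 2.6300
σ = √Var(X) = 1.6217

(b) Point probability using PMF:
P(X = 2) = 0.249280

(c) Cumulative probability using CDF:
P(X ≤ 4) = F(4) = 0.873147

(d) Range probability:
P(2 ≤ X ≤ 4) = P(X ≤ 4) - P(X ≤ 1)
                   = F(4) - F(1)
                   = 0.873147 - 0.261645
                   = 0.611502

This means approximately 61.2% of outcomes fall in the interval [2, 4].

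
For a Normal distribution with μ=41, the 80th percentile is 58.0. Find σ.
σ = 20.1991

For X ~ Normal(μ, σ), the p-th percentile satisfies x = μ + z_p × σ,
where z_p = Φ⁻¹(p) is the standard normal quantile.

Step 1: z_{0.8} = Φ⁻¹(0.8) = 0.8416

Step 2: Solve for σ:
58.0 = 41 + 0.8416 × σ
σ = (58.0 - 41) / 0.8416
σ = 17.00 / 0.8416
σ = 20.1991

Verification: μ + z × σ = 41 + 0.8416 × 20.1991 = 58.00 ✓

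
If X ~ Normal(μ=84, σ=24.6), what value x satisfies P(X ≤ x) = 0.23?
65.8244

We have X ~ Normal(μ=84, σ=24.6).

We want to find x such that P(X ≤ x) = 0.23.

This is the 23rd percentile, which means 23% of values fall below this point.

Using the inverse CDF (quantile function):
x = F⁻¹(0.23) = 65.8244

Verification: P(X ≤ 65.8244) = 0.23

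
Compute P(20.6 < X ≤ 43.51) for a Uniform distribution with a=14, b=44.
0.763667

We have X ~ Uniform(a=14, b=44).

To find P(20.6 < X ≤ 43.51), we use:
P(20.6 < X ≤ 43.51) = P(X ≤ 43.51) - P(X ≤ 20.6)
                 = F(43.51) - F(20.6)
                 = 0.983667 - 0.220000
                 = 0.763667

So there's approximately a 76.4% chance that X falls in this range.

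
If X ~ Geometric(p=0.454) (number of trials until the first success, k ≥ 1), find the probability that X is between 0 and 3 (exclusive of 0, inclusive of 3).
0.837229

We have X ~ Geometric(p=0.454) (number of trials until the first success, k ≥ 1).

To find P(0 < X ≤ 3), we use:
P(0 < X ≤ 3) = P(X ≤ 3) - P(X ≤ 0)
                 = F(3) - F(0)
                 = 0.837229 - 0.000000
                 = 0.837229

So there's approximately a 83.7% chance that X falls in this range.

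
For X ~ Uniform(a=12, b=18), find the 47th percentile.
14.8200

We have X ~ Uniform(a=12, b=18).

We want to find x such that P(X ≤ x) = 0.47.

This is the 47th percentile, which means 47% of values fall below this point.

Using the inverse CDF (quantile function):
x = F⁻¹(0.47) = 14.8200

Verification: P(X ≤ 14.8200) = 0.47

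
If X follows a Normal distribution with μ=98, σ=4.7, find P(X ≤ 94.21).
0.210011

We have X ~ Normal(μ=98, σ=4.7).

The CDF gives us P(X ≤ k).

Using the CDF:
P(X ≤ 94.21) = 0.210011

This means there's approximately a 21.0% chance that X is at most 94.21.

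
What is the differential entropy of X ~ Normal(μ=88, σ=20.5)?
4.4394 nats

We have X ~ Normal(μ=88, σ=20.5).

The differential entropy measures the uncertainty or information content of the distribution.

For a Normal distribution with μ=88, σ=20.5:
h(X) = 4.4394 nats

(In bits, this would be 6.4046 bits.)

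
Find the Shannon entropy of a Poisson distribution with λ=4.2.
2.1126 nats

We have X ~ Poisson(λ=4.2).

The Shannon entropy measures the uncertainty or information content of the distribution.

For a Poisson distribution with λ=4.2:
H(X) = 2.1126 nats

(In bits, this would be 3.0478 bits.)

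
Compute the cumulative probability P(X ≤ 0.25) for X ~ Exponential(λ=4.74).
0.694254

We have X ~ Exponential(λ=4.74).

The CDF gives us P(X ≤ k).

Using the CDF:
P(X ≤ 0.25) = 0.694254

This means there's approximately a 69.4% chance that X is at most 0.25.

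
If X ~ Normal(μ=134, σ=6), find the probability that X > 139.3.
0.188528

We have X ~ Normal(μ=134, σ=6).

P(X > 139.3) = 1 - P(X ≤ 139.3)
                = 1 - F(139.3)
                = 1 - 0.811472
                = 0.188528

So there's approximately a 18.9% chance that X exceeds 139.3.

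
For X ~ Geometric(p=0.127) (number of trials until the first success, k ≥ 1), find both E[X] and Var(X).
E[X] = 7.8740, Var(X) = 54.1261

We have X ~ Geometric(p=0.127) (number of trials until the first success, k ≥ 1).

For a Geometric distribution with p=0.127 (number of trials until the first success, k ≥ 1):

Expected value:
E[X] = 7.8740

Variance:
Var(X) = 54.1261

Standard deviation:
σ = √Var(X) = 7.3570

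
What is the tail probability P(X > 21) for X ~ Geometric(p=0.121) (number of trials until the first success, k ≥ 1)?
0.066645

We have X ~ Geometric(p=0.121) (number of trials until the first success, k ≥ 1).

P(X > 21) = 1 - P(X ≤ 21)
                = 1 - F(21)
                = 1 - 0.933355
                = 0.066645

So there's approximately a 6.7% chance that X exceeds 21.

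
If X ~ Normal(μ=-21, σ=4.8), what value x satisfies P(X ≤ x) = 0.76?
-17.6097

We have X ~ Normal(μ=-21, σ=4.8).

We want to find x such that P(X ≤ x) = 0.76.

This is the 76th percentile, which means 76% of values fall below this point.

Using the inverse CDF (quantile function):
x = F⁻¹(0.76) = -17.6097

Verification: P(X ≤ -17.6097) = 0.76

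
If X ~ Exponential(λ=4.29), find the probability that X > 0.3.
0.276098

We have X ~ Exponential(λ=4.29).

P(X > 0.3) = 1 - P(X ≤ 0.3)
                = 1 - F(0.3)
                = 1 - 0.723902
                = 0.276098

So there's approximately a 27.6% chance that X exceeds 0.3.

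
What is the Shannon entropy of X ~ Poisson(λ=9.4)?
2.5299 nats

We have X ~ Poisson(λ=9.4).

The Shannon entropy measures the uncertainty or information content of the distribution.

For a Poisson distribution with λ=9.4:
H(X) = 2.5299 nats

(In bits, this would be 3.6498 bits.)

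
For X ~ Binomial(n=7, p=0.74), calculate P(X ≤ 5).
0.579631

We have X ~ Binomial(n=7, p=0.74).

The CDF gives us P(X ≤ k).

Using the CDF:
P(X ≤ 5) = 0.579631

This means there's approximately a 58.0% chance that X is at most 5.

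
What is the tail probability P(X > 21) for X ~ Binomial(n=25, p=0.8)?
0.233993

We have X ~ Binomial(n=25, p=0.8).

P(X > 21) = 1 - P(X ≤ 21)
                = 1 - F(21)
                = 1 - 0.766007
                = 0.233993

So there's approximately a 23.4% chance that X exceeds 21.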